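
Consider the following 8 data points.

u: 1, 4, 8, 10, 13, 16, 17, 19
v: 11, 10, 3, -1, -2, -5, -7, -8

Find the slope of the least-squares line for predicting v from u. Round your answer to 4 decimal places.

n = 8, Σx = 88, Σy = 1, Σxy = -312, Σx² = 1256
Sxx = Σx² − (Σx)²/n = 1256 − 968 = 288
Sxy = Σxy − (Σx)(Σy)/n = -312 − 11 = -323
b = Sxy/Sxx = -323/288 = -1.121528

-1.1215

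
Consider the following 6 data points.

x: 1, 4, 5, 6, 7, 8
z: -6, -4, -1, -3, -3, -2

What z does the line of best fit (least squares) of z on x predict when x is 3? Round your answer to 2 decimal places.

n = 6, Σx = 31, Σy = -19, Σxy = -82, Σx² = 191
Sxx = Σx² − (Σx)²/n = 191 − 160.166667 = 30.833333
Sxy = Σxy − (Σx)(Σy)/n = -82 − (-98.166667) = 16.166667
b = Sxy/Sxx = 16.166667/30.833333 = 0.524324
a = ȳ − b·x̄ = -3.166667 − 0.524324·5.166667 = -5.875676
ŷ(3) = a + b·3 = -5.875676 + 0.524324·3 = -4.302703

-4.30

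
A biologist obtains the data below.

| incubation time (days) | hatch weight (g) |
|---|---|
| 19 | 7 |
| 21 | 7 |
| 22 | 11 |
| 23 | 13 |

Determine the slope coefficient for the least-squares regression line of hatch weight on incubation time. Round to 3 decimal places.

n = 4, Σx = 85, Σy = 38, Σxy = 821, Σx² = 1815
Sxx = Σx² − (Σx)²/n = 1815 − 1806.25 = 8.75
Sxy = Σxy − (Σx)(Σy)/n = 821 − 807.5 = 13.5
b = Sxy/Sxx = 13.5/8.75 = 1.542857

1.543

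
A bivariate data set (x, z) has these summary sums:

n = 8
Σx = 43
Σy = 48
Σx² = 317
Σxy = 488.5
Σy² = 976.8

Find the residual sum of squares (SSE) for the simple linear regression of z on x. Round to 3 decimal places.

Sxx = Σx² − (Σx)²/n = 317 − 231.125 = 85.875
Sxy = Σxy − (Σx)(Σy)/n = 488.5 − 258 = 230.5
Syy = Σy² − (Σy)²/n = 976.8 − 288 = 688.8
b = Sxy/Sxx = 230.5/85.875 = 2.684134
SSE = Syy − b·Sxy = 688.8 − 2.684134·230.5 = 70.107132

70.107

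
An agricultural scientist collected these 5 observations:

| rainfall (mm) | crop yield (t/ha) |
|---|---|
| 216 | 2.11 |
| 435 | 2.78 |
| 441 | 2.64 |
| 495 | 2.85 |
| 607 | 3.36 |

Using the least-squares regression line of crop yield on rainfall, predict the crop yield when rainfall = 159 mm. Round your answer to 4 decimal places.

n = 5, Σx = 2194, Σy = 13.74, Σxy = 6279.57, Σx² = 1043836
Sxx = Σx² − (Σx)²/n = 1043836 − 962727.2 = 81108.8
Sxy = Σxy − (Σx)(Σy)/n = 6279.57 − 6029.112 = 250.458
b = Sxy/Sxx = 250.458/81108.8 = 0.003088
a = ȳ − b·x̄ = 2.748 − 0.003088·438.8 = 1.393018
ŷ(159) = a + b·159 = 1.393018 + 0.003088·159 = 1.883998

1.8840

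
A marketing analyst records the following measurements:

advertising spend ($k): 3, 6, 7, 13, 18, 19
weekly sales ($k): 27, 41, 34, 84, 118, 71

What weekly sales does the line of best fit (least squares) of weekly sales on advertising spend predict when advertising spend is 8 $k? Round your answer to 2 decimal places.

48.92

n = 6, Σx = 66, Σy = 375, Σxy = 5130, Σx² = 948
Sxx = Σx² − (Σx)²/n = 948 − 726 = 222
Sxy = Σxy − (Σx)(Σy)/n = 5130 − 4125 = 1005
b = Sxy/Sxx = 1005/222 = 4.527027
a = ȳ − b·x̄ = 62.5 − 4.527027·11 = 12.702703
ŷ(8) = a + b·8 = 12.702703 + 4.527027·8 = 48.918919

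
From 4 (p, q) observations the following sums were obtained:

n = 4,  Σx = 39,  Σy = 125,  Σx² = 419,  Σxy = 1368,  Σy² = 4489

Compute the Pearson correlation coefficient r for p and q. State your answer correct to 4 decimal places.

Sxx = Σx² − (Σx)²/n = 419 − 380.25 = 38.75
Sxy = Σxy − (Σx)(Σy)/n = 1368 − 1218.75 = 149.25
Syy = Σy² − (Σy)²/n = 4489 − 3906.25 = 582.75
r = Sxy/√(Sxx·Syy) = 149.25/√(22581.5625) = 149.25/150.271629 = 0.993201

0.9932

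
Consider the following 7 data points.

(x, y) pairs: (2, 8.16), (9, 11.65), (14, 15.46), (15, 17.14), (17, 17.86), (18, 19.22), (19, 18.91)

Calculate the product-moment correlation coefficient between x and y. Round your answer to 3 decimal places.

n = 7, Σx = 94, Σy = 108.4, Σxy = 1603.58, Σx² = 1480, Σy² = 1781.0754
Sxx = Σx² − (Σx)²/n = 1480 − 1262.285714 = 217.714286
Sxy = Σxy − (Σx)(Σy)/n = 1603.58 − 1455.657143 = 147.922857
Syy = Σy² − (Σy)²/n = 1781.0754 − 1678.651429 = 102.423971
r = Sxy/√(Sxx·Syy) = 147.922857/√(22299.161780) = 147.922857/149.329039 = 0.990583

0.991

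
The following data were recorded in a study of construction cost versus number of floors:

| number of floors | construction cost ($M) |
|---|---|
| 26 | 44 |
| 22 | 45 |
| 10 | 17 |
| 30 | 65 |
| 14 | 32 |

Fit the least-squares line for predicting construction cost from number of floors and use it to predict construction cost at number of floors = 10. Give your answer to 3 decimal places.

19.407

n = 5, Σx = 102, Σy = 203, Σxy = 4702, Σx² = 2356
Sxx = Σx² − (Σx)²/n = 2356 − 2080.8 = 275.2
Sxy = Σxy − (Σx)(Σy)/n = 4702 − 4141.2 = 560.8
b = Sxy/Sxx = 560.8/275.2 = 2.037791
a = ȳ − b·x̄ = 40.6 − 2.037791·20.4 = -0.970930
ŷ(10) = a + b·10 = -0.970930 + 2.037791·10 = 19.406977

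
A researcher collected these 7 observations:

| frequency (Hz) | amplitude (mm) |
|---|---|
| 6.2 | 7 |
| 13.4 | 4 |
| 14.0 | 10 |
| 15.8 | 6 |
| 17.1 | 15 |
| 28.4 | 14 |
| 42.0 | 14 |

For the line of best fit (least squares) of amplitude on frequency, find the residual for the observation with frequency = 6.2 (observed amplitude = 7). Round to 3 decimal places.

0.223

n = 7, Σx = 136.9, Σy = 70, Σxy = 1573.9, Σx² = 3526.61
Sxx = Σx² − (Σx)²/n = 3526.61 − 2677.372857 = 849.237143
Sxy = Σxy − (Σx)(Σy)/n = 1573.9 − 1369 = 204.9
b = Sxy/Sxx = 204.9/849.237143 = 0.241275
a = ȳ − b·x̄ = 10 − 0.241275·19.557143 = 5.281343
ŷ(6.2) = 5.281343 + 0.241275·6.2 = 6.777251
residual = y − ŷ = 7 − 6.777251 = 0.222749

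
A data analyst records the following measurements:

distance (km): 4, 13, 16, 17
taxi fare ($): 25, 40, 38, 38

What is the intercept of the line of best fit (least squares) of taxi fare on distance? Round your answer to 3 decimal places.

n = 4, Σx = 50, Σy = 141, Σxy = 1874, Σx² = 730
Sxx = Σx² − (Σx)²/n = 730 − 625 = 105
Sxy = Σxy − (Σx)(Σy)/n = 1874 − 1762.5 = 111.5
b = Sxy/Sxx = 111.5/105 = 1.061905
a = ȳ − b·x̄ = 35.25 − 1.061905·12.5 = 21.976190

21.976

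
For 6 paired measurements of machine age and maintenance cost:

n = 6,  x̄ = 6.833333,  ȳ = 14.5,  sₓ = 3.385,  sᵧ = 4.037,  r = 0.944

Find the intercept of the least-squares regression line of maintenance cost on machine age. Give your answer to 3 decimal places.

6.807

b = r · sᵧ/sₓ = 0.944 · 4.037/3.385 = 1.125828
a = ȳ − b·x̄ = 14.5 − 1.125828·6.833333 = 6.806842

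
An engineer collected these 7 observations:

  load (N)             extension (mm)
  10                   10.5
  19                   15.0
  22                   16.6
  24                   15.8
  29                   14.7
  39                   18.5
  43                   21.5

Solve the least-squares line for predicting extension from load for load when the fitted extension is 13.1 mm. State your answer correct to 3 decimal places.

n = 7, Σx = 186, Σy = 112.6, Σxy = 3206.7, Σx² = 5732
Sxx = Σx² − (Σx)²/n = 5732 − 4942.285714 = 789.714286
Sxy = Σxy − (Σx)(Σy)/n = 3206.7 − 2991.942857 = 214.757143
b = Sxy/Sxx = 214.757143/789.714286 = 0.271943
a = ȳ − b·x̄ = 16.085714 − 0.271943·26.571429 = 8.859805
Set a + b·x = 13.1: x = (13.1 − 8.859805) / 0.271943 = 15.592230

15.592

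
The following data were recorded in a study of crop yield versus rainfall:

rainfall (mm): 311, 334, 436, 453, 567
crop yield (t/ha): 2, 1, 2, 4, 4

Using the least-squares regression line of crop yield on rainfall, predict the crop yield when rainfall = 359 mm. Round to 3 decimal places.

1.955

n = 5, Σx = 2101, Σy = 13, Σxy = 5908, Σx² = 925071
Sxx = Σx² − (Σx)²/n = 925071 − 882840.2 = 42230.8
Sxy = Σxy − (Σx)(Σy)/n = 5908 − 5462.6 = 445.4
b = Sxy/Sxx = 445.4/42230.8 = 0.010547
a = ȳ − b·x̄ = 2.6 − 0.010547·420.2 = -1.831767
ŷ(359) = a + b·359 = -1.831767 + 0.010547·359 = 1.954536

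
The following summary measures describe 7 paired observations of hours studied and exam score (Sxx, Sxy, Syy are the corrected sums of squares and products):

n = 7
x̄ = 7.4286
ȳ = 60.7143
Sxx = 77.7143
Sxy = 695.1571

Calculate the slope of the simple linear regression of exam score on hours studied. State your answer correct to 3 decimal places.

8.945

b = Sxy/Sxx = 695.1571/77.7143 = 8.945035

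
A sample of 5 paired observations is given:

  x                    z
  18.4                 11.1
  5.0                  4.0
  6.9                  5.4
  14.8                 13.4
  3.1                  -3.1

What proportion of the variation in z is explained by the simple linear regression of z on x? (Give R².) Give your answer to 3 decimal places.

n = 5, Σx = 48.2, Σy = 30.8, Σxy = 450.21, Σx² = 639.82, Σy² = 357.54
Sxx = Σx² − (Σx)²/n = 639.82 − 464.648 = 175.172
Sxy = Σxy − (Σx)(Σy)/n = 450.21 − 296.912 = 153.298
Syy = Σy² − (Σy)²/n = 357.54 − 189.728 = 167.812
R² = Sxy²/(Sxx·Syy) = (153.298)²/(175.172·167.812) = 0.799439

0.799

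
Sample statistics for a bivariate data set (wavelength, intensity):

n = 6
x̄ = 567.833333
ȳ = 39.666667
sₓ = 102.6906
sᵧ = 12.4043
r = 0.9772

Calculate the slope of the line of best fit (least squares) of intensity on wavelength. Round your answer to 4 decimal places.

b = r · sᵧ/sₓ = 0.9772 · 12.4043/102.6906 = 0.118039

0.1180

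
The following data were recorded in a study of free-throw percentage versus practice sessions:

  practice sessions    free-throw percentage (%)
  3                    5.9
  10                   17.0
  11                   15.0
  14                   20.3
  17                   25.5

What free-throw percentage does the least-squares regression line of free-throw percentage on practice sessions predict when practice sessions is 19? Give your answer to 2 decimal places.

27.63

n = 5, Σx = 55, Σy = 83.7, Σxy = 1070.4, Σx² = 715
Sxx = Σx² − (Σx)²/n = 715 − 605 = 110
Sxy = Σxy − (Σx)(Σy)/n = 1070.4 − 920.7 = 149.7
b = Sxy/Sxx = 149.7/110 = 1.360909
a = ȳ − b·x̄ = 16.74 − 1.360909·11 = 1.77
ŷ(19) = a + b·19 = 1.77 + 1.360909·19 = 27.627273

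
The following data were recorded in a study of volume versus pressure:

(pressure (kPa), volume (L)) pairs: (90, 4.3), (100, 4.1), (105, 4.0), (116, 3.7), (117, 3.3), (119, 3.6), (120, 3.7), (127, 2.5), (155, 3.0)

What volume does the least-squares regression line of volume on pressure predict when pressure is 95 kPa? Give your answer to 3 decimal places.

n = 9, Σx = 1049, Σy = 32.2, Σxy = 3687.2, Σx² = 124985
Sxx = Σx² − (Σx)²/n = 124985 − 122266.777778 = 2718.222222
Sxy = Σxy − (Σx)(Σy)/n = 3687.2 − 3753.088889 = -65.888889
b = Sxy/Sxx = -65.888889/2718.222222 = -0.024240
a = ȳ − b·x̄ = 3.577778 − (-0.024240)·116.555556 = 6.403049
ŷ(95) = a + b·95 = 6.403049 + (-0.024240)·95 = 4.100278

4.100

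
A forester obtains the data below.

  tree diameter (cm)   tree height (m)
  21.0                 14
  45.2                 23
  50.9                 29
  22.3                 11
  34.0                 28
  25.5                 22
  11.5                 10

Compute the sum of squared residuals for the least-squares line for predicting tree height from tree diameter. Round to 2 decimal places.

n = 7, Σx = 210.4, Σy = 137, Σxy = 4683, Σx² = 7510.64, Σy² = 3055
Sxx = Σx² − (Σx)²/n = 7510.64 − 6324.022857 = 1186.617143
Sxy = Σxy − (Σx)(Σy)/n = 4683 − 4117.828571 = 565.171429
Syy = Σy² − (Σy)²/n = 3055 − 2681.285714 = 373.714286
b = Sxy/Sxx = 565.171429/1186.617143 = 0.476288
SSE = Syy − b·Sxy = 373.714286 − 0.476288·565.171429 = 104.529953

104.53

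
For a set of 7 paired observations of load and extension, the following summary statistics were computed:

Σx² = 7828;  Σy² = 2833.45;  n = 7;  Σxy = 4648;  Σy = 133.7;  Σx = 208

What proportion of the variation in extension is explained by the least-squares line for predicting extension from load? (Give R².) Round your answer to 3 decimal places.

Sxx = Σx² − (Σx)²/n = 7828 − 6180.571429 = 1647.428571
Sxy = Σxy − (Σx)(Σy)/n = 4648 − 3972.8 = 675.2
Syy = Σy² − (Σy)²/n = 2833.45 − 2553.67 = 279.78
R² = Sxy²/(Sxx·Syy) = (675.2)²/(1647.428571·279.78) = 0.989103

0.989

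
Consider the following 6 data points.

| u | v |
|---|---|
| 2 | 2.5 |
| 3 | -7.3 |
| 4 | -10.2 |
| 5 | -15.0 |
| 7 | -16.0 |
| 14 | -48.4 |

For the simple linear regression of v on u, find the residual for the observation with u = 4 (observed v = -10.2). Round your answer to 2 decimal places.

n = 6, Σx = 35, Σy = -94.4, Σxy = -922.3, Σx² = 299
Sxx = Σx² − (Σx)²/n = 299 − 204.166667 = 94.833333
Sxy = Σxy − (Σx)(Σy)/n = -922.3 − (-550.666667) = -371.633333
b = Sxy/Sxx = -371.633333/94.833333 = -3.918805
a = ȳ − b·x̄ = -15.733333 − (-3.918805)·5.833333 = 7.126362
ŷ(4) = 7.126362 + (-3.918805)·4 = -8.548858
residual = y − ŷ = -10.2 − (-8.548858) = -1.651142

-1.65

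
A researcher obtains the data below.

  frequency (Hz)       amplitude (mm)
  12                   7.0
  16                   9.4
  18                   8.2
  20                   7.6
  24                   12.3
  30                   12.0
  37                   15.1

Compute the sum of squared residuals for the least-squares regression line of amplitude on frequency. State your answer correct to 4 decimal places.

n = 7, Σx = 157, Σy = 71.6, Σxy = 1747.9, Σx² = 3969, Σy² = 785.66
Sxx = Σx² − (Σx)²/n = 3969 − 3521.285714 = 447.714286
Sxy = Σxy − (Σx)(Σy)/n = 1747.9 − 1605.885714 = 142.014286
Syy = Σy² − (Σy)²/n = 785.66 − 732.365714 = 53.294286
b = Sxy/Sxx = 142.014286/447.714286 = 0.317198
SSE = Syy − b·Sxy = 53.294286 − 0.317198·142.014286 = 8.247572

8.2476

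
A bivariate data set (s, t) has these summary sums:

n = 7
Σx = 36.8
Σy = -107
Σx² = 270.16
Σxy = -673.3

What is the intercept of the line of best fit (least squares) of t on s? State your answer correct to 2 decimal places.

Sxx = Σx² − (Σx)²/n = 270.16 − 193.462857 = 76.697143
Sxy = Σxy − (Σx)(Σy)/n = -673.3 − (-562.514286) = -110.785714
b = Sxy/Sxx = -110.785714/76.697143 = -1.444457
a = ȳ − b·x̄ = -15.285714 − (-1.444457)·5.257143 = -7.691998

-7.69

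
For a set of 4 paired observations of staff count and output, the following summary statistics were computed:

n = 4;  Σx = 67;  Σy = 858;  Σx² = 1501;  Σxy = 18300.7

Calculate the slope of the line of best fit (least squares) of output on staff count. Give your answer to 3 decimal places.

10.374

Sxx = Σx² − (Σx)²/n = 1501 − 1122.25 = 378.75
Sxy = Σxy − (Σx)(Σy)/n = 18300.7 − 14371.5 = 3929.2
b = Sxy/Sxx = 3929.2/378.75 = 10.374125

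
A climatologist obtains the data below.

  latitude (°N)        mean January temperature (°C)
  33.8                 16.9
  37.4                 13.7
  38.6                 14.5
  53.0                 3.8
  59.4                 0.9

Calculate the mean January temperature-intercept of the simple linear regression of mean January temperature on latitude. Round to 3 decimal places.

n = 5, Σx = 222.2, Σy = 49.8, Σxy = 1898.16, Σx² = 10368.52
Sxx = Σx² − (Σx)²/n = 10368.52 − 9874.568 = 493.952
Sxy = Σxy − (Σx)(Σy)/n = 1898.16 − 2213.112 = -314.952
b = Sxy/Sxx = -314.952/493.952 = -0.637617
a = ȳ − b·x̄ = 9.96 − (-0.637617)·44.44 = 38.295682

38.296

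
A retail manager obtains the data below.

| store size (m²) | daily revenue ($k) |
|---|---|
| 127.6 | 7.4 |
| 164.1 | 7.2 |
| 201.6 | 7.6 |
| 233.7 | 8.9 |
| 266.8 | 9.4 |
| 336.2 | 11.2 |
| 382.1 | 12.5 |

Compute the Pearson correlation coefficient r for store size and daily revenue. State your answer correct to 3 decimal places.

n = 7, Σx = 1712.1, Σy = 64.2, Σxy = 16787.46, Σx² = 468681.91, Σy² = 613.62
Sxx = Σx² − (Σx)²/n = 468681.91 − 418755.201429 = 49926.708571
Sxy = Σxy − (Σx)(Σy)/n = 16787.46 − 15702.402857 = 1085.057143
Syy = Σy² − (Σy)²/n = 613.62 − 588.805714 = 24.814286
r = Sxy/√(Sxx·Syy) = 1085.057143/√(1238895.611265) = 1085.057143/1113.056877 = 0.974844

0.975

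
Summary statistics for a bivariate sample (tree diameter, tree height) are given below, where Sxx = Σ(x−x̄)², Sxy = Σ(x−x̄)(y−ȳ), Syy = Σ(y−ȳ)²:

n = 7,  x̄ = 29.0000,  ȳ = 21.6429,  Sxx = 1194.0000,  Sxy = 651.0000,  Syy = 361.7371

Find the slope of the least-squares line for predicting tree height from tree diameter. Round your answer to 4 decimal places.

b = Sxy/Sxx = 651/1194 = 0.545226

0.5452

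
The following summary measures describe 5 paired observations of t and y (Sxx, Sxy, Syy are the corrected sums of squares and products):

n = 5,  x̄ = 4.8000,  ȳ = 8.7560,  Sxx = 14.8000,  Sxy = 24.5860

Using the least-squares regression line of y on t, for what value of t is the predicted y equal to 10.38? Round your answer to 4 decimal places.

b = Sxy/Sxx = 24.586/14.8 = 1.661216
a = ȳ − b·x̄ = 8.756 − 1.661216·4.8 = 0.782162
Set a + b·x = 10.38: x = (10.38 − 0.782162) / 1.661216 = 5.777597

5.7776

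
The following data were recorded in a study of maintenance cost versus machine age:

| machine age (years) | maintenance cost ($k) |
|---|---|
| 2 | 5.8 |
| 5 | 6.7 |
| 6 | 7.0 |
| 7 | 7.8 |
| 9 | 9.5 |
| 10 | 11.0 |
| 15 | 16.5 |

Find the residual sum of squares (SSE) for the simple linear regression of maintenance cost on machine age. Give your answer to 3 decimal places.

5.209

n = 7, Σx = 54, Σy = 64.3, Σxy = 584.7, Σx² = 520, Σy² = 671.87
Sxx = Σx² − (Σx)²/n = 520 − 416.571429 = 103.428571
Sxy = Σxy − (Σx)(Σy)/n = 584.7 − 496.028571 = 88.671429
Syy = Σy² − (Σy)²/n = 671.87 − 590.641429 = 81.228571
b = Sxy/Sxx = 88.671429/103.428571 = 0.857320
SSE = Syy − b·Sxy = 81.228571 − 0.857320·88.671429 = 5.208743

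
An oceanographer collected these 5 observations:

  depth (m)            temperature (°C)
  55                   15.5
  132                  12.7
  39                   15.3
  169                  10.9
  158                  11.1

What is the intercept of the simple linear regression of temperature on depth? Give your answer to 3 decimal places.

n = 5, Σx = 553, Σy = 65.5, Σxy = 6721.5, Σx² = 75495
Sxx = Σx² − (Σx)²/n = 75495 − 61161.8 = 14333.2
Sxy = Σxy − (Σx)(Σy)/n = 6721.5 − 7244.3 = -522.8
b = Sxy/Sxx = -522.8/14333.2 = -0.036475
a = ȳ − b·x̄ = 13.1 − (-0.036475)·110.6 = 17.134108

17.134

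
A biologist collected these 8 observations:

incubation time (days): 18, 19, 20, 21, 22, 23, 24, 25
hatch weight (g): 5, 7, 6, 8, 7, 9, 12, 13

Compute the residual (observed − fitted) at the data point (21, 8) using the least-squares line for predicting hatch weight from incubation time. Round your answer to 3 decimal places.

0.155

n = 8, Σx = 172, Σy = 67, Σxy = 1485, Σx² = 3740
Sxx = Σx² − (Σx)²/n = 3740 − 3698 = 42
Sxy = Σxy − (Σx)(Σy)/n = 1485 − 1440.5 = 44.5
b = Sxy/Sxx = 44.5/42 = 1.059524
a = ȳ − b·x̄ = 8.375 − 1.059524·21.5 = -14.404762
ŷ(21) = -14.404762 + 1.059524·21 = 7.845238
residual = y − ŷ = 8 − 7.845238 = 0.154762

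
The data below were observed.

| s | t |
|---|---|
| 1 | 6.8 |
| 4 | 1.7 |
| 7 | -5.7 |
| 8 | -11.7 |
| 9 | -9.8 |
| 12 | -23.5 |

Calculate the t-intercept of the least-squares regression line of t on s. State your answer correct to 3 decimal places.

n = 6, Σx = 41, Σy = -42.2, Σxy = -490.1, Σx² = 355
Sxx = Σx² − (Σx)²/n = 355 − 280.166667 = 74.833333
Sxy = Σxy − (Σx)(Σy)/n = -490.1 − (-288.366667) = -201.733333
b = Sxy/Sxx = -201.733333/74.833333 = -2.695768
a = ȳ − b·x̄ = -7.033333 − (-2.695768)·6.833333 = 11.387751

11.388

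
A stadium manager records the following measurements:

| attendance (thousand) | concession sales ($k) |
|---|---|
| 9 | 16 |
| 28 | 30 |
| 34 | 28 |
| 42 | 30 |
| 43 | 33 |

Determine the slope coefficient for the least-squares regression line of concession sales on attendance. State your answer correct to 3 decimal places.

0.444

n = 5, Σx = 156, Σy = 137, Σxy = 4615, Σx² = 5634
Sxx = Σx² − (Σx)²/n = 5634 − 4867.2 = 766.8
Sxy = Σxy − (Σx)(Σy)/n = 4615 − 4274.4 = 340.6
b = Sxy/Sxx = 340.6/766.8 = 0.444184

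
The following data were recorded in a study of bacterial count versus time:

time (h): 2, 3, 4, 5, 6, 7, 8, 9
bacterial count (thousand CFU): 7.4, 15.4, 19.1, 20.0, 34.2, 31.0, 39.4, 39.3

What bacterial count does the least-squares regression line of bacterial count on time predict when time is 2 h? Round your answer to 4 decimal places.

9.3417

n = 8, Σx = 44, Σy = 205.8, Σxy = 1328.5, Σx² = 284
Sxx = Σx² − (Σx)²/n = 284 − 242 = 42
Sxy = Σxy − (Σx)(Σy)/n = 1328.5 − 1131.9 = 196.6
b = Sxy/Sxx = 196.6/42 = 4.680952
a = ȳ − b·x̄ = 25.725 − 4.680952·5.5 = -0.020238
ŷ(2) = a + b·2 = -0.020238 + 4.680952·2 = 9.341667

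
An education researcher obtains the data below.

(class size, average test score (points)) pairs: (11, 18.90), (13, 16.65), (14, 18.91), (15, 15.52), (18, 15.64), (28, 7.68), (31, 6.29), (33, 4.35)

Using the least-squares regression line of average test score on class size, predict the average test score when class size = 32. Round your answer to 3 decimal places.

n = 8, Σx = 163, Σy = 103.94, Σxy = 1756.99, Σx² = 3869
Sxx = Σx² − (Σx)²/n = 3869 − 3321.125 = 547.875
Sxy = Σxy − (Σx)(Σy)/n = 1756.99 − 2117.7775 = -360.7875
b = Sxy/Sxx = -360.7875/547.875 = -0.658522
a = ȳ − b·x̄ = 12.9925 − (-0.658522)·20.375 = 26.409877
ŷ(32) = a + b·32 = 26.409877 + (-0.658522)·32 = 5.337187

5.337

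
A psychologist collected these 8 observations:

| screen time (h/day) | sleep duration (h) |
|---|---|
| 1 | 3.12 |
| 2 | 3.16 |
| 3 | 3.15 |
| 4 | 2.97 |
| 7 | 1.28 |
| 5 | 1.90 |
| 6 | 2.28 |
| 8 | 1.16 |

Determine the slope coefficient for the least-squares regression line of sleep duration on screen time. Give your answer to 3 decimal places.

n = 8, Σx = 36, Σy = 19.02, Σxy = 72.19, Σx² = 204
Sxx = Σx² − (Σx)²/n = 204 − 162 = 42
Sxy = Σxy − (Σx)(Σy)/n = 72.19 − 85.59 = -13.4
b = Sxy/Sxx = -13.4/42 = -0.319048

-0.319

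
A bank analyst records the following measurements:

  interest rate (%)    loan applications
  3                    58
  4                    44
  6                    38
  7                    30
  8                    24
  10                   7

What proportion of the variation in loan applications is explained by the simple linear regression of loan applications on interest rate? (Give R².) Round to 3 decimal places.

n = 6, Σx = 38, Σy = 201, Σxy = 1050, Σx² = 274, Σy² = 8269
Sxx = Σx² − (Σx)²/n = 274 − 240.666667 = 33.333333
Sxy = Σxy − (Σx)(Σy)/n = 1050 − 1273 = -223
Syy = Σy² − (Σy)²/n = 8269 − 6733.5 = 1535.5
R² = Sxy²/(Sxx·Syy) = (-223)²/(33.333333·1535.5) = 0.971586

0.972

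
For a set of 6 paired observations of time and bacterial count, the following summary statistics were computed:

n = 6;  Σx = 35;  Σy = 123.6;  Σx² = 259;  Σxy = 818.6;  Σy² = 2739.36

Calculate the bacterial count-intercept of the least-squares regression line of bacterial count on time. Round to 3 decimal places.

10.217

Sxx = Σx² − (Σx)²/n = 259 − 204.166667 = 54.833333
Sxy = Σxy − (Σx)(Σy)/n = 818.6 − 721 = 97.6
b = Sxy/Sxx = 97.6/54.833333 = 1.779939
a = ȳ − b·x̄ = 20.6 − 1.779939·5.833333 = 10.217021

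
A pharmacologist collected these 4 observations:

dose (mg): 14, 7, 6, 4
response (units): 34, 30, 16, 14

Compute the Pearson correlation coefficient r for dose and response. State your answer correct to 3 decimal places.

n = 4, Σx = 31, Σy = 94, Σxy = 838, Σx² = 297, Σy² = 2508
Sxx = Σx² − (Σx)²/n = 297 − 240.25 = 56.75
Sxy = Σxy − (Σx)(Σy)/n = 838 − 728.5 = 109.5
Syy = Σy² − (Σy)²/n = 2508 − 2209 = 299
r = Sxy/√(Sxx·Syy) = 109.5/√(16968.25) = 109.5/130.262236 = 0.840612

0.841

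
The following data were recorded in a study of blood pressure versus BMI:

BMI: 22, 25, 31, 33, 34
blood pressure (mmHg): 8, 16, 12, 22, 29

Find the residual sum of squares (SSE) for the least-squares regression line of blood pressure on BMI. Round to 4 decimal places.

104.5727

n = 5, Σx = 145, Σy = 87, Σxy = 2660, Σx² = 4315, Σy² = 1789
Sxx = Σx² − (Σx)²/n = 4315 − 4205 = 110
Sxy = Σxy − (Σx)(Σy)/n = 2660 − 2523 = 137
Syy = Σy² − (Σy)²/n = 1789 − 1513.8 = 275.2
b = Sxy/Sxx = 137/110 = 1.245455
SSE = Syy − b·Sxy = 275.2 − 1.245455·137 = 104.572727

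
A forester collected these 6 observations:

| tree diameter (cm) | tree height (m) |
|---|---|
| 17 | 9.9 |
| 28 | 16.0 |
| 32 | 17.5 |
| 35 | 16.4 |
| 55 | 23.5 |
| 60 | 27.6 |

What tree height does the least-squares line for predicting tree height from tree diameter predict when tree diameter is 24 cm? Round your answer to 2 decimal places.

n = 6, Σx = 227, Σy = 110.9, Σxy = 4698.8, Σx² = 9947
Sxx = Σx² − (Σx)²/n = 9947 − 8588.166667 = 1358.833333
Sxy = Σxy − (Σx)(Σy)/n = 4698.8 − 4195.716667 = 503.083333
b = Sxy/Sxx = 503.083333/1358.833333 = 0.370232
a = ȳ − b·x̄ = 18.483333 − 0.370232·37.833333 = 4.476230
ŷ(24) = a + b·24 = 4.476230 + 0.370232·24 = 13.361793

13.36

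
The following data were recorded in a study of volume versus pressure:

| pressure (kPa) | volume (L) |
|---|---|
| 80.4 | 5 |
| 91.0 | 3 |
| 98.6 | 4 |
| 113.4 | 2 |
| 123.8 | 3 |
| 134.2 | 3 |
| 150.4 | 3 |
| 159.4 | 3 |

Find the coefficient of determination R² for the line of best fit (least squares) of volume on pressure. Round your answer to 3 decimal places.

0.274

n = 8, Σx = 951.2, Σy = 26, Σxy = 2999.6, Σx² = 118691.28, Σy² = 90
Sxx = Σx² − (Σx)²/n = 118691.28 − 113097.68 = 5593.6
Sxy = Σxy − (Σx)(Σy)/n = 2999.6 − 3091.4 = -91.8
Syy = Σy² − (Σy)²/n = 90 − 84.5 = 5.5
R² = Sxy²/(Sxx·Syy) = (-91.8)²/(5593.6·5.5) = 0.273925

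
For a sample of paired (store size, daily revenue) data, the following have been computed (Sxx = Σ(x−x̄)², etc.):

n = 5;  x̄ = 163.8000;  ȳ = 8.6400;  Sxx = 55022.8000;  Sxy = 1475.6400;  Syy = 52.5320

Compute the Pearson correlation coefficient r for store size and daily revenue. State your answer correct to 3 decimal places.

r = Sxy/√(Sxx·Syy) = 1475.64/√(2890457.7296) = 1475.64/1700.134621 = 0.867955

0.868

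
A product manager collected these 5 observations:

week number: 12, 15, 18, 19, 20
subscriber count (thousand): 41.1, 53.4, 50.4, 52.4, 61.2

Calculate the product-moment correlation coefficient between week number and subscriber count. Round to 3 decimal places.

n = 5, Σx = 84, Σy = 258.5, Σxy = 4421, Σx² = 1454, Σy² = 13572.13
Sxx = Σx² − (Σx)²/n = 1454 − 1411.2 = 42.8
Sxy = Σxy − (Σx)(Σy)/n = 4421 − 4342.8 = 78.2
Syy = Σy² − (Σy)²/n = 13572.13 − 13364.45 = 207.68
r = Sxy/√(Sxx·Syy) = 78.2/√(8888.704) = 78.2/94.279924 = 0.829445

0.829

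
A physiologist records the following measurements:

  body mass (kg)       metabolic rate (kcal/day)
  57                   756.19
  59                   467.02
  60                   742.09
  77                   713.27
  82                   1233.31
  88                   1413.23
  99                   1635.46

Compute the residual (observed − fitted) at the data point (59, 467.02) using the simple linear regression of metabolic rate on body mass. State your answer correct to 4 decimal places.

n = 7, Σx = 522, Σy = 6960.57, Σxy = 557510.4, Σx² = 40528
Sxx = Σx² − (Σx)²/n = 40528 − 38926.285714 = 1601.714286
Sxy = Σxy − (Σx)(Σy)/n = 557510.4 − 519059.648571 = 38450.751429
b = Sxy/Sxx = 38450.751429/1601.714286 = 24.005999
a = ȳ − b·x̄ = 994.367143 − 24.005999·74.571429 = -795.794492
ŷ(59) = -795.794492 + 24.005999·59 = 620.559445
residual = y − ŷ = 467.02 − 620.559445 = -153.539445

-153.5394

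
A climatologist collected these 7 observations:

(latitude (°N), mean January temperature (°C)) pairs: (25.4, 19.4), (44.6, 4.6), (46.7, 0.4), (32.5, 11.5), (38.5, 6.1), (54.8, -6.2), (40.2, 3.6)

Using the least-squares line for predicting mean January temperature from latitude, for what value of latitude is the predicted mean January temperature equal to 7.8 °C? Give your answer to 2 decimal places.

37.77

n = 7, Σx = 282.7, Σy = 39.4, Σxy = 1130.16, Σx² = 11972.79
Sxx = Σx² − (Σx)²/n = 11972.79 − 11417.041429 = 555.748571
Sxy = Σxy − (Σx)(Σy)/n = 1130.16 − 1591.197143 = -461.037143
b = Sxy/Sxx = -461.037143/555.748571 = -0.829579
a = ȳ − b·x̄ = 5.628571 − (-0.829579)·40.385714 = 39.131697
Set a + b·x = 7.8: x = (7.8 − 39.131697) / (-0.829579) = 37.768206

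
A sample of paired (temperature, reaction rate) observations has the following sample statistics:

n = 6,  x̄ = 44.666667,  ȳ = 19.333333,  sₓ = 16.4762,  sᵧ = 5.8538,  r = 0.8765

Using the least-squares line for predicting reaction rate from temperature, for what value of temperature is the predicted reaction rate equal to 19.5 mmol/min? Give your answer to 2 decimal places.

b = r · sᵧ/sₓ = 0.8765 · 5.8538/16.4762 = 0.311410
a = ȳ − b·x̄ = 19.333333 − 0.311410·44.666667 = 5.423680
Set a + b·x = 19.5: x = (19.5 − 5.423680) / 0.311410 = 45.201868

45.20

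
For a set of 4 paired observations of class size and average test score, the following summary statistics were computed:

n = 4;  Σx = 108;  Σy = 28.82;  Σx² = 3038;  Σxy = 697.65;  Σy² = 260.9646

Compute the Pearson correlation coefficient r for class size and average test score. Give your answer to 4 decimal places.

-0.9980

Sxx = Σx² − (Σx)²/n = 3038 − 2916 = 122
Sxy = Σxy − (Σx)(Σy)/n = 697.65 − 778.14 = -80.49
Syy = Σy² − (Σy)²/n = 260.9646 − 207.6481 = 53.3165
r = Sxy/√(Sxx·Syy) = -80.49/√(6504.613) = -80.49/80.651181 = -0.998002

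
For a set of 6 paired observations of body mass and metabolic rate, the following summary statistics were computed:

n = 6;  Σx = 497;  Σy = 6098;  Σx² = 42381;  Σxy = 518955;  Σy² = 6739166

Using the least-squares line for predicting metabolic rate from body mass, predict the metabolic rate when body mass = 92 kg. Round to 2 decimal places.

Sxx = Σx² − (Σx)²/n = 42381 − 41168.166667 = 1212.833333
Sxy = Σxy − (Σx)(Σy)/n = 518955 − 505117.666667 = 13837.333333
b = Sxy/Sxx = 13837.333333/1212.833333 = 11.409097
a = ȳ − b·x̄ = 1016.333333 − 11.409097·82.833333 = 71.279786
ŷ(92) = a + b·92 = 71.279786 + 11.409097·92 = 1120.916724

1120.92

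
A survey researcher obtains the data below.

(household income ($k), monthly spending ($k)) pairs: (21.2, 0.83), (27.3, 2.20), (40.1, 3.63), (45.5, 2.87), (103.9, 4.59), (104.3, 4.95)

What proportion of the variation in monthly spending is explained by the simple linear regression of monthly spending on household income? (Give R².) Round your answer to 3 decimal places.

0.803

n = 6, Σx = 342.3, Σy = 19.07, Σxy = 1346.99, Σx² = 26546.69, Σy² = 72.5133
Sxx = Σx² − (Σx)²/n = 26546.69 − 19528.215 = 7018.475
Sxy = Σxy − (Σx)(Σy)/n = 1346.99 − 1087.9435 = 259.0465
Syy = Σy² − (Σy)²/n = 72.5133 − 60.610817 = 11.902483
R² = Sxy²/(Sxx·Syy) = (259.0465)²/(7018.475·11.902483) = 0.803295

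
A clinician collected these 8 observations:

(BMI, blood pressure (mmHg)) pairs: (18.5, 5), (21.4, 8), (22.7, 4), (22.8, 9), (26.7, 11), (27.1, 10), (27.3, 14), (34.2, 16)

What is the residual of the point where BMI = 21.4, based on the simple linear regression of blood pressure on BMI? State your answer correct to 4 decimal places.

n = 8, Σx = 200.7, Σy = 77, Σxy = 2053.8, Σx² = 5197.57
Sxx = Σx² − (Σx)²/n = 5197.57 − 5035.06125 = 162.50875
Sxy = Σxy − (Σx)(Σy)/n = 2053.8 − 1931.7375 = 122.0625
b = Sxy/Sxx = 122.0625/162.50875 = 0.751113
a = ȳ − b·x̄ = 9.625 − 0.751113·25.0875 = -9.218557
ŷ(21.4) = -9.218557 + 0.751113·21.4 = 6.855269
residual = y − ŷ = 8 − 6.855269 = 1.144731

1.1447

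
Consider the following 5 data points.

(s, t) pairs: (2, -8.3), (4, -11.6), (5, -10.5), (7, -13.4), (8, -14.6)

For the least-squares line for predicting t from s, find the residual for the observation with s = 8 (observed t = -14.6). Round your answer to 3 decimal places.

n = 5, Σx = 26, Σy = -58.4, Σxy = -326.1, Σx² = 158
Sxx = Σx² − (Σx)²/n = 158 − 135.2 = 22.8
Sxy = Σxy − (Σx)(Σy)/n = -326.1 − (-303.68) = -22.42
b = Sxy/Sxx = -22.42/22.8 = -0.983333
a = ȳ − b·x̄ = -11.68 − (-0.983333)·5.2 = -6.566667
ŷ(8) = -6.566667 + (-0.983333)·8 = -14.433333
residual = y − ŷ = -14.6 − (-14.433333) = -0.166667

-0.167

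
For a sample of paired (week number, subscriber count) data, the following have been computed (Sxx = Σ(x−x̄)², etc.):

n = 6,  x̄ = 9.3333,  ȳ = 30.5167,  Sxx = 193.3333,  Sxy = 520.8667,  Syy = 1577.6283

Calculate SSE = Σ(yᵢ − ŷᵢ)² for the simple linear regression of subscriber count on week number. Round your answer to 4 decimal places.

174.3412

b = Sxy/Sxx = 520.8667/193.3333 = 2.694139
SSE = Syy − b·Sxy = 1577.6283 − 2.694139·520.8667 = 174.341235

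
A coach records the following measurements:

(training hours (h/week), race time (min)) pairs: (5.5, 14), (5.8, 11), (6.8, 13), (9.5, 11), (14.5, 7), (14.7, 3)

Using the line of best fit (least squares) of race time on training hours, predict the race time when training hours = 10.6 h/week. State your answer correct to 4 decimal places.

8.8245

n = 6, Σx = 56.8, Σy = 59, Σxy = 479.3, Σx² = 626.72
Sxx = Σx² − (Σx)²/n = 626.72 − 537.706667 = 89.013333
Sxy = Σxy − (Σx)(Σy)/n = 479.3 − 558.533333 = -79.233333
b = Sxy/Sxx = -79.233333/89.013333 = -0.890129
a = ȳ − b·x̄ = 9.833333 − (-0.890129)·9.466667 = 18.259886
ŷ(10.6) = a + b·10.6 = 18.259886 + (-0.890129)·10.6 = 8.824521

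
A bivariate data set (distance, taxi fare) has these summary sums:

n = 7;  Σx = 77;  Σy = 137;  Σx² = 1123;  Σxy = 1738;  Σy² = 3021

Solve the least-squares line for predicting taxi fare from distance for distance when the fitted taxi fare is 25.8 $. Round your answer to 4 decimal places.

18.4419

Sxx = Σx² − (Σx)²/n = 1123 − 847 = 276
Sxy = Σxy − (Σx)(Σy)/n = 1738 − 1507 = 231
b = Sxy/Sxx = 231/276 = 0.836957
a = ȳ − b·x̄ = 19.571429 − 0.836957·11 = 10.364907
Set a + b·x = 25.8: x = (25.8 − 10.364907) / 0.836957 = 18.441929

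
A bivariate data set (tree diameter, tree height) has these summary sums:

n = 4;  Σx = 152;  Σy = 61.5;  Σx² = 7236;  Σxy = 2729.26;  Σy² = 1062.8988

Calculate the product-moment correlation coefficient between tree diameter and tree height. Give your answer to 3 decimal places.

Sxx = Σx² − (Σx)²/n = 7236 − 5776 = 1460
Sxy = Σxy − (Σx)(Σy)/n = 2729.26 − 2337 = 392.26
Syy = Σy² − (Σy)²/n = 1062.8988 − 945.5625 = 117.3363
r = Sxy/√(Sxx·Syy) = 392.26/√(171310.998) = 392.26/413.897328 = 0.947723

0.948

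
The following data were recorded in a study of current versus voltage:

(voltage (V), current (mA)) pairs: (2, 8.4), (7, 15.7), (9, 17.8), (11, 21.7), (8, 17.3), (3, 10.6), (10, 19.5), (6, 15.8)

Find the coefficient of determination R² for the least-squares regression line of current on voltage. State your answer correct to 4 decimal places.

0.9769

n = 8, Σx = 56, Σy = 126.8, Σxy = 985.6, Σx² = 464, Σy² = 2146.32
Sxx = Σx² − (Σx)²/n = 464 − 392 = 72
Sxy = Σxy − (Σx)(Σy)/n = 985.6 − 887.6 = 98
Syy = Σy² − (Σy)²/n = 2146.32 − 2009.78 = 136.54
R² = Sxy²/(Sxx·Syy) = (98)²/(72·136.54) = 0.976922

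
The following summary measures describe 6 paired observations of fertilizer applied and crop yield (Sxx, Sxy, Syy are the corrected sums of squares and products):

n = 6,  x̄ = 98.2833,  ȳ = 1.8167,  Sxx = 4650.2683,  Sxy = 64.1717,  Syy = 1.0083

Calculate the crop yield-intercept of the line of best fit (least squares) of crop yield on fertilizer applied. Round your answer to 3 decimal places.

0.460

b = Sxy/Sxx = 64.1717/4650.2683 = 0.013800
a = ȳ − b·x̄ = 1.8167 − 0.013800·98.2833 = 0.460433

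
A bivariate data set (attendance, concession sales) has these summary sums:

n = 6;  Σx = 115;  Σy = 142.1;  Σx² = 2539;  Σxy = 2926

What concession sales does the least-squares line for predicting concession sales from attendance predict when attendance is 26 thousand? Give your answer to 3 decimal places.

Sxx = Σx² − (Σx)²/n = 2539 − 2204.166667 = 334.833333
Sxy = Σxy − (Σx)(Σy)/n = 2926 − 2723.583333 = 202.416667
b = Sxy/Sxx = 202.416667/334.833333 = 0.604530
a = ȳ − b·x̄ = 23.683333 − 0.604530·19.166667 = 12.096516
ŷ(26) = a + b·26 = 12.096516 + 0.604530·26 = 27.814286

27.814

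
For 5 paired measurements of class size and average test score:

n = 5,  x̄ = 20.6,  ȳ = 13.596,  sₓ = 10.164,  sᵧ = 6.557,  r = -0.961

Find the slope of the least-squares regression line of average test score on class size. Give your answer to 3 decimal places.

b = r · sᵧ/sₓ = -0.961 · 6.557/10.164 = -0.619960

-0.620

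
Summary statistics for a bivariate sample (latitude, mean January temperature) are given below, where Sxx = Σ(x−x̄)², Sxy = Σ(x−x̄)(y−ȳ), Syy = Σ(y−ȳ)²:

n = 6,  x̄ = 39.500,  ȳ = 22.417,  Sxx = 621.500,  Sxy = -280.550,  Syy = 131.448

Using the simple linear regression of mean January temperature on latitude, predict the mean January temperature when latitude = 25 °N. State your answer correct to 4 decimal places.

b = Sxy/Sxx = -280.55/621.5 = -0.451408
a = ȳ − b·x̄ = 22.417 − (-0.451408)·39.5 = 40.247611
ŷ(25) = a + b·25 = 40.247611 + (-0.451408)·25 = 28.962414

28.9624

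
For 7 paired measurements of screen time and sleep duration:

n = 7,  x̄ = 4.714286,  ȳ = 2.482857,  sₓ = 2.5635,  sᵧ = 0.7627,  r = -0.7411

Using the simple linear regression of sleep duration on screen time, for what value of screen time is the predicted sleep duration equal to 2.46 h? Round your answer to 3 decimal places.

4.818

b = r · sᵧ/sₓ = -0.7411 · 0.7627/2.5635 = -0.220494
a = ȳ − b·x̄ = 2.482857 − (-0.220494)·4.714286 = 3.522330
Set a + b·x = 2.46: x = (2.46 − 3.522330) / (-0.220494) = 4.817949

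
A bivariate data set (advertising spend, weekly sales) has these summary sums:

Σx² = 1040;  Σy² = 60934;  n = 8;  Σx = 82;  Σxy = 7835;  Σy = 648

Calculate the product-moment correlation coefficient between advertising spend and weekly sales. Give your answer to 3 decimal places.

0.919

Sxx = Σx² − (Σx)²/n = 1040 − 840.5 = 199.5
Sxy = Σxy − (Σx)(Σy)/n = 7835 − 6642 = 1193
Syy = Σy² − (Σy)²/n = 60934 − 52488 = 8446
r = Sxy/√(Sxx·Syy) = 1193/√(1684977) = 1193/1298.066639 = 0.919059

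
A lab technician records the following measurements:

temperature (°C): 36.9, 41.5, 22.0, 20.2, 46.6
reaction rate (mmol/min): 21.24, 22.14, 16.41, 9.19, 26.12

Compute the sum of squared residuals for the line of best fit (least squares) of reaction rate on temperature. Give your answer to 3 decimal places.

n = 5, Σx = 167.2, Σy = 95.1, Σxy = 3466.416, Σx² = 6147.46, Σy² = 1977.3158
Sxx = Σx² − (Σx)²/n = 6147.46 − 5591.168 = 556.292
Sxy = Σxy − (Σx)(Σy)/n = 3466.416 − 3180.144 = 286.272
Syy = Σy² − (Σy)²/n = 1977.3158 − 1808.802 = 168.5138
b = Sxy/Sxx = 286.272/556.292 = 0.514607
SSE = Syy − b·Sxy = 168.5138 − 0.514607·286.272 = 21.196100

21.196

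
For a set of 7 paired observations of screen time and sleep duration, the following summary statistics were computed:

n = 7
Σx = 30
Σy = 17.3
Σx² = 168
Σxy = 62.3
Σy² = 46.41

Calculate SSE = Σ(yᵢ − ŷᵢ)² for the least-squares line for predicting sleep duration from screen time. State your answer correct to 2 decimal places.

Sxx = Σx² − (Σx)²/n = 168 − 128.571429 = 39.428571
Sxy = Σxy − (Σx)(Σy)/n = 62.3 − 74.142857 = -11.842857
Syy = Σy² − (Σy)²/n = 46.41 − 42.755714 = 3.654286
b = Sxy/Sxx = -11.842857/39.428571 = -0.300362
SSE = Syy − b·Sxy = 3.654286 − (-0.300362)·(-11.842857) = 0.097138

0.10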